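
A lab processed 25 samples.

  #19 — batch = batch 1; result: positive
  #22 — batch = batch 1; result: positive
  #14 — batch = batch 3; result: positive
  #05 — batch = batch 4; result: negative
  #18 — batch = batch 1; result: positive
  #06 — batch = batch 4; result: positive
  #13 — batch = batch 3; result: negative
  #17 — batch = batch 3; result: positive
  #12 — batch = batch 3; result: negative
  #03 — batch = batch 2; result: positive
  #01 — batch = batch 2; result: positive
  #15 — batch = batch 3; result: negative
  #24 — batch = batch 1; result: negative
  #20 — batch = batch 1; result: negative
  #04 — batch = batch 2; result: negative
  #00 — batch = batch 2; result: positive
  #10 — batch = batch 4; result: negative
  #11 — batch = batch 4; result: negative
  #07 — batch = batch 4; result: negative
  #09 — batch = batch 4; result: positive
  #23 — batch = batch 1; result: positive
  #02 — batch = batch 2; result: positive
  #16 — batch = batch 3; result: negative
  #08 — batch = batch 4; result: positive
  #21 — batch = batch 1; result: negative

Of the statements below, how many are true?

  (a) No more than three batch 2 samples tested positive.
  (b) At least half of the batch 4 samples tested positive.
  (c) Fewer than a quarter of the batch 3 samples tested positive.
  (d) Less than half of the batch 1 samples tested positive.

(a) batch 2: |A| = 5, |A ∩ B| = 4; needs |A ∩ B| ≤ 3 — false.
(b) batch 4: |A| = 7, |A ∩ B| = 3; needs |A ∩ B| ≥ |A ∖ B| — false.
(c) batch 3: |A| = 6, |A ∩ B| = 2; needs |A ∩ B| / |A| < 1/4 — false.
(d) batch 1: |A| = 7, |A ∩ B| = 4; needs |A ∩ B| < |A ∖ B| — false.

0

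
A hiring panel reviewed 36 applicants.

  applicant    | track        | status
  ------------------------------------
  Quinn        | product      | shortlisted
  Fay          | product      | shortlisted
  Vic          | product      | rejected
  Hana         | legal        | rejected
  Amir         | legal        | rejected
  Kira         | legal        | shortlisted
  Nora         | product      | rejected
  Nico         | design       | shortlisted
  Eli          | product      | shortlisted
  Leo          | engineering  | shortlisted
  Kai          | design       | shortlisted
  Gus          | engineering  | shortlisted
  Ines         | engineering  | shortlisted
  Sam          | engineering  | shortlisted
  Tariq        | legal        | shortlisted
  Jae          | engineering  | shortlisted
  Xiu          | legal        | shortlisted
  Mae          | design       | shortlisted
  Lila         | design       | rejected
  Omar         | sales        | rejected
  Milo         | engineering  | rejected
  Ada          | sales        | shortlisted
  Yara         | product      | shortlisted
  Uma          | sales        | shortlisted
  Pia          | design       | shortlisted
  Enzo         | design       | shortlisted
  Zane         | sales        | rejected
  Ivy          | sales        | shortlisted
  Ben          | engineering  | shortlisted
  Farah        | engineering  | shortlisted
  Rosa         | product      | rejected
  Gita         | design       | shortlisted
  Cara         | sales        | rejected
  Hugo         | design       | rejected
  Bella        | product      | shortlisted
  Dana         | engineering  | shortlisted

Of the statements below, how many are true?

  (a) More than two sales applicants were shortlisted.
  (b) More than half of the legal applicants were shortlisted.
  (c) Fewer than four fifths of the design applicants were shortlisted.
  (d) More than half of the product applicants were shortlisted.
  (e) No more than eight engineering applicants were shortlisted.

(a) sales: |A| = 6, |A ∩ B| = 3; needs |A ∩ B| > 2 — true.
(b) legal: |A| = 5, |A ∩ B| = 3; needs |A ∩ B| > |A ∖ B| — true.
(c) design: |A| = 8, |A ∩ B| = 6; needs |A ∩ B| / |A| < 4/5 — true.
(d) product: |A| = 8, |A ∩ B| = 5; needs |A ∩ B| > |A ∖ B| — true.
(e) engineering: |A| = 9, |A ∩ B| = 8; needs |A ∩ B| ≤ 8 — true.

5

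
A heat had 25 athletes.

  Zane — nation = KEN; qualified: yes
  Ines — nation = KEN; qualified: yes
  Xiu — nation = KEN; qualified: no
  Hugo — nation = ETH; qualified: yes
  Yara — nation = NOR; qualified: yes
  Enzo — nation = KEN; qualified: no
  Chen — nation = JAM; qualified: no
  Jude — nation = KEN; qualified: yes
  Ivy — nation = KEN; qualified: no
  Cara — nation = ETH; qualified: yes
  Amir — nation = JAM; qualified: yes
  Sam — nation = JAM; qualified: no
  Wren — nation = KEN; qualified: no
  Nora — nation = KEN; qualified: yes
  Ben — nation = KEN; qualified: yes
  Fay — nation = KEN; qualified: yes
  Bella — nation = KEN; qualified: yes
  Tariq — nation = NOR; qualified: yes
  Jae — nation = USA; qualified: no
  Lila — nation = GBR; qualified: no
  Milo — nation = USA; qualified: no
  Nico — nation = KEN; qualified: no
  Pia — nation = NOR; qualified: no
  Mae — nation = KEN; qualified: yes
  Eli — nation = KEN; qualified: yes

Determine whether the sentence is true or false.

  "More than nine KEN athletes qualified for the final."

Truth condition: |A ∩ B| > 9.
A (the restrictor) = {Zane, Ines, Xiu, Enzo, Jude, Ivy, Wren, Nora, Ben, Fay, Bella, Nico, Mae, Eli}, |A| = 14.
A ∩ B = {Zane, Ines, Jude, Nora, Ben, Fay, Bella, Mae, Eli}, so |A ∩ B| = 9.
|A ∩ B| = 9, so the statement is false.

False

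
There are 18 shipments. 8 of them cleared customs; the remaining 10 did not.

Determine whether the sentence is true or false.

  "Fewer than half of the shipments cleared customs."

True

The determiner here denotes the relation: |A ∩ B| < |A ∖ B|.
|A| = 18, |A ∩ B| = 8, |A ∖ B| = 10.
8 < 10, so the statement is true.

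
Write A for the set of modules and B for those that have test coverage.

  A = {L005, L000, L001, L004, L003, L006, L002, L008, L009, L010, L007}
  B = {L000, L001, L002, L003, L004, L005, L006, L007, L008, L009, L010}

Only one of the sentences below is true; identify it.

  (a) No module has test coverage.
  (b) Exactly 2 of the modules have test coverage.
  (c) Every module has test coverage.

(c)

|A| = 11, |A ∩ B| = 11, |A ∖ B| = 0.
(a) requires A ∩ B = ∅ (|A ∩ B| = 0): false.
(b) requires |A ∩ B| = 2: false.
(c) requires A ⊆ B, i.e. every element of A is in B (|A ∖ B| = 0): true.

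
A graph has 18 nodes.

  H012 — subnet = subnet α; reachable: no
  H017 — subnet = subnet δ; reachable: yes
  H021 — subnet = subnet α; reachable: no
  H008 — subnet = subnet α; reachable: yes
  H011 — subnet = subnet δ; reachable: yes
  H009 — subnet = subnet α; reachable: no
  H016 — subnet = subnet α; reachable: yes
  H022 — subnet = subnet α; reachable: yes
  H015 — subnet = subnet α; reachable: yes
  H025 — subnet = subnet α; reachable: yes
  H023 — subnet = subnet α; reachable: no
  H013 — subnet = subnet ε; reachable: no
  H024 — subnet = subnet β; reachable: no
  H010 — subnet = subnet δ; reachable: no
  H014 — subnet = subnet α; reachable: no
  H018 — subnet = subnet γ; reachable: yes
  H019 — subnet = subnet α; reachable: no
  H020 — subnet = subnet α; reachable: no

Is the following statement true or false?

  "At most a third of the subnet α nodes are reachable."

False

The determiner here denotes the relation: |A ∩ B| / |A| ≤ 1/3.
A (the restrictor) = {H012, H021, H008, H009, H016, H022, H015, H025, H023, H014, H019, H020}, |A| = 12.
A ∩ B = {H008, H016, H022, H015, H025}, so |A ∩ B| = 5.
A ∖ B = {H012, H021, H009, H023, H014, H019, H020}, so |A ∖ B| = 7.
|A ∩ B|/|A| = 5/12, so the statement is false.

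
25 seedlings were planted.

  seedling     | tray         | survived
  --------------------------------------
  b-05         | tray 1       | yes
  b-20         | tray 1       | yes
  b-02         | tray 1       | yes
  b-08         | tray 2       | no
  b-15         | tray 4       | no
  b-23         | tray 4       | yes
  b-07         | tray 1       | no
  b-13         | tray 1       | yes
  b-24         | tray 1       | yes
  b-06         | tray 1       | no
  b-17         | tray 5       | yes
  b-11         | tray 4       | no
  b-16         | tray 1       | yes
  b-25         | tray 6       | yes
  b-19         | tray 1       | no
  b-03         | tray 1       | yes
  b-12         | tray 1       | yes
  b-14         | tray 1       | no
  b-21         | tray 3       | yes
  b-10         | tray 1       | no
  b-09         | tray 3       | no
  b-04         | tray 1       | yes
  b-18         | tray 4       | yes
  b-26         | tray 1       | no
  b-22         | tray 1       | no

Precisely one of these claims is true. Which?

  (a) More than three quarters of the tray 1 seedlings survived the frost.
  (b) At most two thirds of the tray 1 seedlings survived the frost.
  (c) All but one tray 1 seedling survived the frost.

(b)

|A| = 16, |A ∩ B| = 9, |A ∖ B| = 7.
(a) requires |A ∩ B| / |A| > 3/4: false.
(b) requires |A ∩ B| / |A| ≤ 2/3: true.
(c) requires |A ∖ B| = 1: false.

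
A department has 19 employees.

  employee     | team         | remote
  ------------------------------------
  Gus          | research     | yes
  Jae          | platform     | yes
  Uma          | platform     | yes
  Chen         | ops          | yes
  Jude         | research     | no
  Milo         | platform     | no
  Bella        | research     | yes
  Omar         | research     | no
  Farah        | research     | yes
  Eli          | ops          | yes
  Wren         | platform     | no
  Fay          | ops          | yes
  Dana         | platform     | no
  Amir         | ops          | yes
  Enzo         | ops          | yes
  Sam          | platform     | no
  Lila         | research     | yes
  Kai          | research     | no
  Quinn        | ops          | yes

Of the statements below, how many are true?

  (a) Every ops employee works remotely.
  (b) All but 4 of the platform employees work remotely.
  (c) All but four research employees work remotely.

2

(a) ops: |A| = 6, |A ∩ B| = 6; needs A ⊆ B, i.e. every element of A is in B (|A ∖ B| = 0) — true.
(b) platform: |A| = 6, |A ∩ B| = 2; needs |A ∖ B| = 4 — true.
(c) research: |A| = 7, |A ∩ B| = 4; needs |A ∖ B| = 4 — false.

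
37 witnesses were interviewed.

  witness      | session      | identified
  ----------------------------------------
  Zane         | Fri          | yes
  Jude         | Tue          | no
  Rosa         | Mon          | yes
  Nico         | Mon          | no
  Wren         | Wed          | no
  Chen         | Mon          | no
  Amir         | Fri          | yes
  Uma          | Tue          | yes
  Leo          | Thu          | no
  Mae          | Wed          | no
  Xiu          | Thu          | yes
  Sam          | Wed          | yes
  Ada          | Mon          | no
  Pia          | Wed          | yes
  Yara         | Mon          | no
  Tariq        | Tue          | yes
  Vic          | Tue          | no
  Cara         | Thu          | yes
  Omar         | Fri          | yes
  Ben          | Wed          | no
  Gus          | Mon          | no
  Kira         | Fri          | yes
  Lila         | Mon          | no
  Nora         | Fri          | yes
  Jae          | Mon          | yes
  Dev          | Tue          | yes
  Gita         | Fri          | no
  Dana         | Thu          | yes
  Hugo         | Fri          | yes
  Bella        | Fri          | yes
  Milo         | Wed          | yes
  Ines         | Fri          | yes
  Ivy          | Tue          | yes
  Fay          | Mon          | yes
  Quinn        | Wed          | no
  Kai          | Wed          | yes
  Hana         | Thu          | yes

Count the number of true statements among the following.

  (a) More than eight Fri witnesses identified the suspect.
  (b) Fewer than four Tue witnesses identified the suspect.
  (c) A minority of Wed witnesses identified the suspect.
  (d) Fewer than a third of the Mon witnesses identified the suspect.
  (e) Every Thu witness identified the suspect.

0

(a) Fri: |A| = 9, |A ∩ B| = 8; needs |A ∩ B| > 8 — false.
(b) Tue: |A| = 6, |A ∩ B| = 4; needs |A ∩ B| < 4 — false.
(c) Wed: |A| = 8, |A ∩ B| = 4; needs |A ∩ B| < |A ∖ B| — false.
(d) Mon: |A| = 9, |A ∩ B| = 3; needs |A ∩ B| / |A| < 1/3 — false.
(e) Thu: |A| = 5, |A ∩ B| = 4; needs A ⊆ B, i.e. every element of A is in B (|A ∖ B| = 0) — false.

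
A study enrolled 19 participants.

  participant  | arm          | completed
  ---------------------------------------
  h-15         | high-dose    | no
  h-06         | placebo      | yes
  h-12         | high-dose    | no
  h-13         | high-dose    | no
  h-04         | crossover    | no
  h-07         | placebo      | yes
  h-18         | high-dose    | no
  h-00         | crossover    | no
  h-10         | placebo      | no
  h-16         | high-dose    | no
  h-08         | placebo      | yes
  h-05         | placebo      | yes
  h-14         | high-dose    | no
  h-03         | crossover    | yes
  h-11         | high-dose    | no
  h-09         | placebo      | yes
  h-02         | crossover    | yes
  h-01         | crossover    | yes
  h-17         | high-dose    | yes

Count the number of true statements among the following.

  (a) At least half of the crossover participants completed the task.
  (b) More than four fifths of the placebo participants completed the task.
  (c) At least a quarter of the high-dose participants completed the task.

(a) crossover: |A| = 5, |A ∩ B| = 3; needs |A ∩ B| ≥ |A ∖ B| — true.
(b) placebo: |A| = 6, |A ∩ B| = 5; needs |A ∩ B| / |A| > 4/5 — true.
(c) high-dose: |A| = 8, |A ∩ B| = 1; needs |A ∩ B| / |A| ≥ 1/4 — false.

2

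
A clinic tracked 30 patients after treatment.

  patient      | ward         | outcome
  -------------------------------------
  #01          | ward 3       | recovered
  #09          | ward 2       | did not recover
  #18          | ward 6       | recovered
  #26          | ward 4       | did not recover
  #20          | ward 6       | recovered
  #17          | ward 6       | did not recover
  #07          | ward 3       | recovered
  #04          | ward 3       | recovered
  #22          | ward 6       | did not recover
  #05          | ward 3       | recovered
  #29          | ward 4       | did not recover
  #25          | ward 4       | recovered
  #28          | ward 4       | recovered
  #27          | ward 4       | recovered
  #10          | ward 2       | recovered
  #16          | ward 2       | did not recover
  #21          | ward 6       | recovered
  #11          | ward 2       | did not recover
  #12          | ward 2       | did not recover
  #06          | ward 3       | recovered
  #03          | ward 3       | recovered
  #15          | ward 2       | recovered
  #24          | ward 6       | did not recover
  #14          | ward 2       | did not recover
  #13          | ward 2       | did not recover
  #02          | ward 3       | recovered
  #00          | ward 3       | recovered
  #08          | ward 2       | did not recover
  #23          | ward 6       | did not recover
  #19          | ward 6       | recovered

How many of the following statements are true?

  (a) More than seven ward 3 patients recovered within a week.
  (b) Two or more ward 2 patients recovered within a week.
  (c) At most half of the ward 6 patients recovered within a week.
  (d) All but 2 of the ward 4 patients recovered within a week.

4

(a) ward 3: |A| = 8, |A ∩ B| = 8; needs |A ∩ B| > 7 — true.
(b) ward 2: |A| = 9, |A ∩ B| = 2; needs |A ∩ B| ≥ 2 — true.
(c) ward 6: |A| = 8, |A ∩ B| = 4; needs |A ∩ B| ≤ |A ∖ B| — true.
(d) ward 4: |A| = 5, |A ∩ B| = 3; needs |A ∖ B| = 2 — true.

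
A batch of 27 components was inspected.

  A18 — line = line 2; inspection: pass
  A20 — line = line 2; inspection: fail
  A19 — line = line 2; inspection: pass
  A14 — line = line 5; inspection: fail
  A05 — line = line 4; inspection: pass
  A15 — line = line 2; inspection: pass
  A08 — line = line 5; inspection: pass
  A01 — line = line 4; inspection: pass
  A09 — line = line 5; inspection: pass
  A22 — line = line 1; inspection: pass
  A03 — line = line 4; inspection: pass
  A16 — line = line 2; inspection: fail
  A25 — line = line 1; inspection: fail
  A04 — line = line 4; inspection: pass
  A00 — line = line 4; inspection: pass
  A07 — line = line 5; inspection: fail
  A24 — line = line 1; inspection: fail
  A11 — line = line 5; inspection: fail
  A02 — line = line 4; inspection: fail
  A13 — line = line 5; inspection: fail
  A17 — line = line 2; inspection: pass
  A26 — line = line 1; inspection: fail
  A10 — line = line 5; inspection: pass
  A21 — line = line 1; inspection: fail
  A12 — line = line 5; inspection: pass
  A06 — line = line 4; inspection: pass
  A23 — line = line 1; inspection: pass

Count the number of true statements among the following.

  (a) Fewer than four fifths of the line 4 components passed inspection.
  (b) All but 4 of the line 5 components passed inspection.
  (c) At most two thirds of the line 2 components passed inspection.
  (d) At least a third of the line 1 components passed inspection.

(a) line 4: |A| = 7, |A ∩ B| = 6; needs |A ∩ B| / |A| < 4/5 — false.
(b) line 5: |A| = 8, |A ∩ B| = 4; needs |A ∖ B| = 4 — true.
(c) line 2: |A| = 6, |A ∩ B| = 4; needs |A ∩ B| / |A| ≤ 2/3 — true.
(d) line 1: |A| = 6, |A ∩ B| = 2; needs |A ∩ B| / |A| ≥ 1/3 — true.

3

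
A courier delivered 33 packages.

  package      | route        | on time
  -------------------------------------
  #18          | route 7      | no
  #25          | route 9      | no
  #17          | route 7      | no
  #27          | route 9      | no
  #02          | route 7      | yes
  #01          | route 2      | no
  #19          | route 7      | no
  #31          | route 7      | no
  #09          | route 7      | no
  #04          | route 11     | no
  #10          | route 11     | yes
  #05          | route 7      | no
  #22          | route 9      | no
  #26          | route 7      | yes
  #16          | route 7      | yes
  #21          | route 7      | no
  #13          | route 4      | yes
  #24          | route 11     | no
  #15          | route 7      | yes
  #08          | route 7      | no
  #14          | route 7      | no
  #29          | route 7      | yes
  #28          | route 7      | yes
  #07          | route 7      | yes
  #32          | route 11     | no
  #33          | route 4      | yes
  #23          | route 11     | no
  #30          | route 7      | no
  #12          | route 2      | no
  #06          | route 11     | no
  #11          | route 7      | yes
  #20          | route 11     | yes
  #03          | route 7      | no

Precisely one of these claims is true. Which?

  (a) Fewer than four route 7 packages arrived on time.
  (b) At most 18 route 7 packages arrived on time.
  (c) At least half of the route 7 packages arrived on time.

(b)

|A| = 19, |A ∩ B| = 8, |A ∖ B| = 11.
(a) requires |A ∩ B| < 4: false.
(b) requires |A ∩ B| ≤ 18: true.
(c) requires |A ∩ B| ≥ |A ∖ B|: false.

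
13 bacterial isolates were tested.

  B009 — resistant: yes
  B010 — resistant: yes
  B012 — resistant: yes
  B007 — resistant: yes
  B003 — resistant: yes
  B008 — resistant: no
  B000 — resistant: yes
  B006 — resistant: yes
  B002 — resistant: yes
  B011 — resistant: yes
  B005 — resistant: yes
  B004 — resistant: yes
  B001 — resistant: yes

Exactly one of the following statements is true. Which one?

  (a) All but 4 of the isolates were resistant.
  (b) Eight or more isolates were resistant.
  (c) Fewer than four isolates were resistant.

(b)

|A| = 13, |A ∩ B| = 12, |A ∖ B| = 1.
(a) requires |A ∖ B| = 4: false.
(b) requires |A ∩ B| ≥ 8: true.
(c) requires |A ∩ B| < 4: false.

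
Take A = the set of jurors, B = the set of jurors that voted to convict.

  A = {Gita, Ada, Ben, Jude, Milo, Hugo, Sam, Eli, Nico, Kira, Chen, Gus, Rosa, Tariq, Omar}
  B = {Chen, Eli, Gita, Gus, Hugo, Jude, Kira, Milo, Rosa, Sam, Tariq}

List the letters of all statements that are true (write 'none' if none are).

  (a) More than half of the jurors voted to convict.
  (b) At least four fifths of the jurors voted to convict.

(a)

|A| = 15, |A ∩ B| = 11, |A ∖ B| = 4.
(a) |A ∩ B| > |A ∖ B|: holds.
(b) |A ∩ B| / |A| ≥ 4/5: fails.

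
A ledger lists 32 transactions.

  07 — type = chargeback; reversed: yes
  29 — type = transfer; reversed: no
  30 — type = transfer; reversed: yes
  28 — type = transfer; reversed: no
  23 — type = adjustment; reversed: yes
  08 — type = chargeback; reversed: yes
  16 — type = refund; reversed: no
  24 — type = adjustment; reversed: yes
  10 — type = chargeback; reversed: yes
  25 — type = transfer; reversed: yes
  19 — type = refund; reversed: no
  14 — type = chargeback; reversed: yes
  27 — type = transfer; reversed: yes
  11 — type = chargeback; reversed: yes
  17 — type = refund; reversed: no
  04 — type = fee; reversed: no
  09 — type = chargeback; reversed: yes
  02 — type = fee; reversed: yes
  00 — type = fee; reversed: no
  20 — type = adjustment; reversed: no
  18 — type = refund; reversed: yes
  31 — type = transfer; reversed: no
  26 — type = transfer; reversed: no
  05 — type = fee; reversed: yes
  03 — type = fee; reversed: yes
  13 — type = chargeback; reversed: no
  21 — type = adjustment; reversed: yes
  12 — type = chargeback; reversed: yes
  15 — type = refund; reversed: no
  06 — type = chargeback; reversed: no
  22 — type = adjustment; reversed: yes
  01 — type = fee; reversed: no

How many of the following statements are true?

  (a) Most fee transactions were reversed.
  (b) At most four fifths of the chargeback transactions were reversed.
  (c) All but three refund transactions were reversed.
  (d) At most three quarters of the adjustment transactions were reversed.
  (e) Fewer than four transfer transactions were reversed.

(a) fee: |A| = 6, |A ∩ B| = 3; needs |A ∩ B| > |A ∖ B| — false.
(b) chargeback: |A| = 9, |A ∩ B| = 7; needs |A ∩ B| / |A| ≤ 4/5 — true.
(c) refund: |A| = 5, |A ∩ B| = 1; needs |A ∖ B| = 3 — false.
(d) adjustment: |A| = 5, |A ∩ B| = 4; needs |A ∩ B| / |A| ≤ 3/4 — false.
(e) transfer: |A| = 7, |A ∩ B| = 3; needs |A ∩ B| < 4 — true.

2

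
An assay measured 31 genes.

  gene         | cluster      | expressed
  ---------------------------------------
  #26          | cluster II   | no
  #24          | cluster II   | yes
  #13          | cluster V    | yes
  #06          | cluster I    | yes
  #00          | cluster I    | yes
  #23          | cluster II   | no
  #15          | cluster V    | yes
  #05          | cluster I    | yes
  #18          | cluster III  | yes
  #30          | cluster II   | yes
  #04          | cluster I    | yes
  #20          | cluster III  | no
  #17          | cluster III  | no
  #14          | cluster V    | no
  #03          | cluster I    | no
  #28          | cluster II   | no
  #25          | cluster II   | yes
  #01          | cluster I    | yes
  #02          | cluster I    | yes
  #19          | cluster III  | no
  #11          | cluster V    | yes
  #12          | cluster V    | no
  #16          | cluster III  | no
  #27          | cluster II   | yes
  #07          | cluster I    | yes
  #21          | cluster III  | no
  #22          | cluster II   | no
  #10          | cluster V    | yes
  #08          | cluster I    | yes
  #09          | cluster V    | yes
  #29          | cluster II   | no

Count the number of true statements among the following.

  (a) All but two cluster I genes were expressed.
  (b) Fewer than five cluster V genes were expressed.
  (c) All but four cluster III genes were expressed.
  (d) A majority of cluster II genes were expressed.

0

(a) cluster I: |A| = 9, |A ∩ B| = 8; needs |A ∖ B| = 2 — false.
(b) cluster V: |A| = 7, |A ∩ B| = 5; needs |A ∩ B| < 5 — false.
(c) cluster III: |A| = 6, |A ∩ B| = 1; needs |A ∖ B| = 4 — false.
(d) cluster II: |A| = 9, |A ∩ B| = 4; needs |A ∩ B| > |A ∖ B| — false.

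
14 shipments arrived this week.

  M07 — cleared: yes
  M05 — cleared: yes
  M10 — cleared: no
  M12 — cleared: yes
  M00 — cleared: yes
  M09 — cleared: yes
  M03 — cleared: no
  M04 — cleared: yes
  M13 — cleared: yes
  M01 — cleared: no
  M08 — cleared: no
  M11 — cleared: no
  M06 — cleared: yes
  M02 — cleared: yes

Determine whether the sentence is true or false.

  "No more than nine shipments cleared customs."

Truth condition: |A ∩ B| ≤ 9.
A (the restrictor) = {M07, M05, M10, M12, M00, M09, M03, M04, M13, M01, M08, M11, M06, M02}, |A| = 14.
A ∩ B = {M07, M05, M12, M00, M09, M04, M13, M06, M02}, so |A ∩ B| = 9.
|A ∩ B| = 9, so the statement is true.

True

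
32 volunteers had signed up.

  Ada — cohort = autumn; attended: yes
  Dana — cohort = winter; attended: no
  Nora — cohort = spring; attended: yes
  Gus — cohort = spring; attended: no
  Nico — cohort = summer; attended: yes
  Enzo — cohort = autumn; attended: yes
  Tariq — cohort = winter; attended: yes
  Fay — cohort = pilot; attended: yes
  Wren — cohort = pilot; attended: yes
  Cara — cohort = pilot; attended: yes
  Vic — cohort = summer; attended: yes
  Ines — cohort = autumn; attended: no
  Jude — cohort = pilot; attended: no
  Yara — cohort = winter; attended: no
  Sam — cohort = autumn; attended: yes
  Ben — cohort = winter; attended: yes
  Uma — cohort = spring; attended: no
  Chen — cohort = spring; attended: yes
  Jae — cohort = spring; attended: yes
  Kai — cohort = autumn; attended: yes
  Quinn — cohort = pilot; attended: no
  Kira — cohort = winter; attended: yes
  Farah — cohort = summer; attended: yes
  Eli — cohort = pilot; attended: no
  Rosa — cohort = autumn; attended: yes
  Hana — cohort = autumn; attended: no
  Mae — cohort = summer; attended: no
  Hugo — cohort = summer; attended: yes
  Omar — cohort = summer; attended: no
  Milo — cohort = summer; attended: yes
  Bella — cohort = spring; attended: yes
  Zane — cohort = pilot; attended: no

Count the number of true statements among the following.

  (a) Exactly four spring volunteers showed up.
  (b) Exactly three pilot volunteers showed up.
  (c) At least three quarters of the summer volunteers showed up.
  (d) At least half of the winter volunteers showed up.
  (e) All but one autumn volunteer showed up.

(a) spring: |A| = 6, |A ∩ B| = 4; needs |A ∩ B| = 4 — true.
(b) pilot: |A| = 7, |A ∩ B| = 3; needs |A ∩ B| = 3 — true.
(c) summer: |A| = 7, |A ∩ B| = 5; needs |A ∩ B| / |A| ≥ 3/4 — false.
(d) winter: |A| = 5, |A ∩ B| = 3; needs |A ∩ B| ≥ |A ∖ B| — true.
(e) autumn: |A| = 7, |A ∩ B| = 5; needs |A ∖ B| = 1 — false.

3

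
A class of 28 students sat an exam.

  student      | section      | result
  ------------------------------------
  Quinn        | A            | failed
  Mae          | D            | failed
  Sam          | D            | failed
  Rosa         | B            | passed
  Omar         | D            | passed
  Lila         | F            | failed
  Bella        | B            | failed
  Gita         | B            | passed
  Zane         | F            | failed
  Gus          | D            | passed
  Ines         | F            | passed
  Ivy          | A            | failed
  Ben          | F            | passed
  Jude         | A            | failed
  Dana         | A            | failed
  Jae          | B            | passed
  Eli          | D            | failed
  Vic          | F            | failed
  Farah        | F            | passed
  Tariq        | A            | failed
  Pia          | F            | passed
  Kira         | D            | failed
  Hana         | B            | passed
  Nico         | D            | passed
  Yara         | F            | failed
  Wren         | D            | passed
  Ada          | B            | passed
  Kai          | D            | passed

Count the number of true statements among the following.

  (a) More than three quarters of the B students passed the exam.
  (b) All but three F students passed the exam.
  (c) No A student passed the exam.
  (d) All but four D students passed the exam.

3

(a) B: |A| = 6, |A ∩ B| = 5; needs |A ∩ B| / |A| > 3/4 — true.
(b) F: |A| = 8, |A ∩ B| = 4; needs |A ∖ B| = 3 — false.
(c) A: |A| = 5, |A ∩ B| = 0; needs A ∩ B = ∅ (|A ∩ B| = 0) — true.
(d) D: |A| = 9, |A ∩ B| = 5; needs |A ∖ B| = 4 — true.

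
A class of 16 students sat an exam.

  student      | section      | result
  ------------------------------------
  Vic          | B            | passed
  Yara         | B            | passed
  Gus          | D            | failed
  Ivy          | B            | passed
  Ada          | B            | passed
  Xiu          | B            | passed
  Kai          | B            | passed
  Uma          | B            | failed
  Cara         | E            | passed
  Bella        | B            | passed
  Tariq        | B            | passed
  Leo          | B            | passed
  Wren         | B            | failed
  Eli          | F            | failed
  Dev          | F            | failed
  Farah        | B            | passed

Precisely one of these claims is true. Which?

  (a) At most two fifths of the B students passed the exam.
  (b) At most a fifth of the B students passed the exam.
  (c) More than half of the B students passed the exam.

|A| = 12, |A ∩ B| = 10, |A ∖ B| = 2.
(a) requires |A ∩ B| / |A| ≤ 2/5: false.
(b) requires |A ∩ B| / |A| ≤ 1/5: false.
(c) requires |A ∩ B| > |A ∖ B|: true.

(c)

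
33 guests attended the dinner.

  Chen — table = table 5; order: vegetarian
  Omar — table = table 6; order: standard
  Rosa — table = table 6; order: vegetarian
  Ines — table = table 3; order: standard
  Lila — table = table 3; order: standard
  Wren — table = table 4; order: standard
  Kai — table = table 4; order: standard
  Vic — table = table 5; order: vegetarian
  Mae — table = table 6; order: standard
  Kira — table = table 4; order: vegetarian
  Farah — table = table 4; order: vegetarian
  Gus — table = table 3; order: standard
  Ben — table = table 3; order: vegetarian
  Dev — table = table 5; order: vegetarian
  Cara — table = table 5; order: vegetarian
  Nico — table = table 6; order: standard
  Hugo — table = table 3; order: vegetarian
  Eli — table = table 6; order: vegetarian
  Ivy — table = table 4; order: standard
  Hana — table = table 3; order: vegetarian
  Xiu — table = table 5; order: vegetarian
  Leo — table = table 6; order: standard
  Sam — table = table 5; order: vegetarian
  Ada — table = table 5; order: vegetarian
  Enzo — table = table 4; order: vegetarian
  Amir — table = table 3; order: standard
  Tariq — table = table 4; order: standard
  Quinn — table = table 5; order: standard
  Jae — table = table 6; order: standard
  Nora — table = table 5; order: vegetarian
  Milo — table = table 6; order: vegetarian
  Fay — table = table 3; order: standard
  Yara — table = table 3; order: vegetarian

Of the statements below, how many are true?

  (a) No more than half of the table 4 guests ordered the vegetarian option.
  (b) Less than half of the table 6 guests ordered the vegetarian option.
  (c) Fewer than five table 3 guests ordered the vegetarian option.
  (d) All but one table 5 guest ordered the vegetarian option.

(a) table 4: |A| = 7, |A ∩ B| = 3; needs |A ∩ B| ≤ |A ∖ B| — true.
(b) table 6: |A| = 8, |A ∩ B| = 3; needs |A ∩ B| < |A ∖ B| — true.
(c) table 3: |A| = 9, |A ∩ B| = 4; needs |A ∩ B| < 5 — true.
(d) table 5: |A| = 9, |A ∩ B| = 8; needs |A ∖ B| = 1 — true.

4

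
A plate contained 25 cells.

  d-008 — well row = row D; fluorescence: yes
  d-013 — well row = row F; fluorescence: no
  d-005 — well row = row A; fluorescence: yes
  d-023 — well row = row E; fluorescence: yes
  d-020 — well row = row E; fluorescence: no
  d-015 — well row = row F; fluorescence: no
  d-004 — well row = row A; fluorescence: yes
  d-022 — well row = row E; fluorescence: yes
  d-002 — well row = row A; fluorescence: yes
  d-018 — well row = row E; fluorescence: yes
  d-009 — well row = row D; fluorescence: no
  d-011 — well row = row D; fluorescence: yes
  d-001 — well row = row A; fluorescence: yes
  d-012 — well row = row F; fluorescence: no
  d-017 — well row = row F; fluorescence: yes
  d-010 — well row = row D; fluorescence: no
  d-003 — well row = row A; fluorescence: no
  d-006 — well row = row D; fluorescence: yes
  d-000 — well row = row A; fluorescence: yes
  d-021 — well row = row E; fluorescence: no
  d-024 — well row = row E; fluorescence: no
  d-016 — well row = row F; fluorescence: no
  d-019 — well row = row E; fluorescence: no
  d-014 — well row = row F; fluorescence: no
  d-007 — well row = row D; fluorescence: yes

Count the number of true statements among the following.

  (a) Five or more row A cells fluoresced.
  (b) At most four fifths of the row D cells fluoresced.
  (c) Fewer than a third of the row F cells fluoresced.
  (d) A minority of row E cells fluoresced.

(a) row A: |A| = 6, |A ∩ B| = 5; needs |A ∩ B| ≥ 5 — true.
(b) row D: |A| = 6, |A ∩ B| = 4; needs |A ∩ B| / |A| ≤ 4/5 — true.
(c) row F: |A| = 6, |A ∩ B| = 1; needs |A ∩ B| / |A| < 1/3 — true.
(d) row E: |A| = 7, |A ∩ B| = 3; needs |A ∩ B| < |A ∖ B| — true.

4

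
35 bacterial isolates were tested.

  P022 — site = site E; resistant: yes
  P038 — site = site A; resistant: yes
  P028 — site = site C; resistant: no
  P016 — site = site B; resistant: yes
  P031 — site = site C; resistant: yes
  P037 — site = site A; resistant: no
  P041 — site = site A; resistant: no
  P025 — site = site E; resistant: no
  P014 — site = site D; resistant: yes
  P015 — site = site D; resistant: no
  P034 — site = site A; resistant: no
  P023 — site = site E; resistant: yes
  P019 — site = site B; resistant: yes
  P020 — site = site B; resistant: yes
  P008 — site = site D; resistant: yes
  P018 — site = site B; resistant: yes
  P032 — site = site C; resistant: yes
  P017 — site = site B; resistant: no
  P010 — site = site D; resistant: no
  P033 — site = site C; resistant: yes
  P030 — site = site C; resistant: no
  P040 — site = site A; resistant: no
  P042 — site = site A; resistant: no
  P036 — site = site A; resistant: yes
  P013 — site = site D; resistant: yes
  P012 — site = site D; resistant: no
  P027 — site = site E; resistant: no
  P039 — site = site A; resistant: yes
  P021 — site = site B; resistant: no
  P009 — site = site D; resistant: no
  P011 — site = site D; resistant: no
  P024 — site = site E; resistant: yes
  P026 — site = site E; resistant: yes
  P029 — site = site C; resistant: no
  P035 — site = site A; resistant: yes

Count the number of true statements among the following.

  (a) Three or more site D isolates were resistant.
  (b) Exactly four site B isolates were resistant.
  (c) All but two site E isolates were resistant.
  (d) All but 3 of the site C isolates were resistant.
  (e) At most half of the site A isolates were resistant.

5

(a) site D: |A| = 8, |A ∩ B| = 3; needs |A ∩ B| ≥ 3 — true.
(b) site B: |A| = 6, |A ∩ B| = 4; needs |A ∩ B| = 4 — true.
(c) site E: |A| = 6, |A ∩ B| = 4; needs |A ∖ B| = 2 — true.
(d) site C: |A| = 6, |A ∩ B| = 3; needs |A ∖ B| = 3 — true.
(e) site A: |A| = 9, |A ∩ B| = 4; needs |A ∩ B| ≤ |A ∖ B| — true.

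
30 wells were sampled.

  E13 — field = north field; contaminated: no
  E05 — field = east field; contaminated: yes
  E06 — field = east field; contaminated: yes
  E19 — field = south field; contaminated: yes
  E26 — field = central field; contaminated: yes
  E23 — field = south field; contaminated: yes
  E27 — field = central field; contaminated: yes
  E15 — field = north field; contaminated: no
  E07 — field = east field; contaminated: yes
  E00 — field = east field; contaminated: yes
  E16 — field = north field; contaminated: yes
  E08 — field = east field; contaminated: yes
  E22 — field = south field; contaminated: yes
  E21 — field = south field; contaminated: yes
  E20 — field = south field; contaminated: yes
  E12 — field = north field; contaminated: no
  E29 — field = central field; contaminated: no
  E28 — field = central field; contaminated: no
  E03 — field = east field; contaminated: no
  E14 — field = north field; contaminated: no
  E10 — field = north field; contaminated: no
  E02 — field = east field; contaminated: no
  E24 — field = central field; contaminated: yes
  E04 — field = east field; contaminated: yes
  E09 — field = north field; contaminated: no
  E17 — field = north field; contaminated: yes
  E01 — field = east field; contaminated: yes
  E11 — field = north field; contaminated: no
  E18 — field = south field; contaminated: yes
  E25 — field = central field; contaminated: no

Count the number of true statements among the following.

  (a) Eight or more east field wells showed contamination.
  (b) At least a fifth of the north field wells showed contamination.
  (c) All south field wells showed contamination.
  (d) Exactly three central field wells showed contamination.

3

(a) east field: |A| = 9, |A ∩ B| = 7; needs |A ∩ B| ≥ 8 — false.
(b) north field: |A| = 9, |A ∩ B| = 2; needs |A ∩ B| / |A| ≥ 1/5 — true.
(c) south field: |A| = 6, |A ∩ B| = 6; needs A ⊆ B, i.e. every element of A is in B (|A ∖ B| = 0) — true.
(d) central field: |A| = 6, |A ∩ B| = 3; needs |A ∩ B| = 3 — true.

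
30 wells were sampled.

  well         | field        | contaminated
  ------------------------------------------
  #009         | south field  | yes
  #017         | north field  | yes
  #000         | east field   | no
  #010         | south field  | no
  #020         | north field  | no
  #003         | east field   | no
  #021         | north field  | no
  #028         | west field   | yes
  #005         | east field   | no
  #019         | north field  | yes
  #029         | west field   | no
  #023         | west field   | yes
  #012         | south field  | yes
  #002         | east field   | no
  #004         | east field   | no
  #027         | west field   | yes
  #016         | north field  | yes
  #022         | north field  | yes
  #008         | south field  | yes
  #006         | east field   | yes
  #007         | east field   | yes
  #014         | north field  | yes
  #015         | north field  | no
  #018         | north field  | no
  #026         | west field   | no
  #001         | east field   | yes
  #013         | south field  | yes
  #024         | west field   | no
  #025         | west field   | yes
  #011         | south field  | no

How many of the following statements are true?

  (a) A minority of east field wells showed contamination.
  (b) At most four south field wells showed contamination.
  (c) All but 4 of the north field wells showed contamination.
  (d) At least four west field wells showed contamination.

(a) east field: |A| = 8, |A ∩ B| = 3; needs |A ∩ B| < |A ∖ B| — true.
(b) south field: |A| = 6, |A ∩ B| = 4; needs |A ∩ B| ≤ 4 — true.
(c) north field: |A| = 9, |A ∩ B| = 5; needs |A ∖ B| = 4 — true.
(d) west field: |A| = 7, |A ∩ B| = 4; needs |A ∩ B| ≥ 4 — true.

4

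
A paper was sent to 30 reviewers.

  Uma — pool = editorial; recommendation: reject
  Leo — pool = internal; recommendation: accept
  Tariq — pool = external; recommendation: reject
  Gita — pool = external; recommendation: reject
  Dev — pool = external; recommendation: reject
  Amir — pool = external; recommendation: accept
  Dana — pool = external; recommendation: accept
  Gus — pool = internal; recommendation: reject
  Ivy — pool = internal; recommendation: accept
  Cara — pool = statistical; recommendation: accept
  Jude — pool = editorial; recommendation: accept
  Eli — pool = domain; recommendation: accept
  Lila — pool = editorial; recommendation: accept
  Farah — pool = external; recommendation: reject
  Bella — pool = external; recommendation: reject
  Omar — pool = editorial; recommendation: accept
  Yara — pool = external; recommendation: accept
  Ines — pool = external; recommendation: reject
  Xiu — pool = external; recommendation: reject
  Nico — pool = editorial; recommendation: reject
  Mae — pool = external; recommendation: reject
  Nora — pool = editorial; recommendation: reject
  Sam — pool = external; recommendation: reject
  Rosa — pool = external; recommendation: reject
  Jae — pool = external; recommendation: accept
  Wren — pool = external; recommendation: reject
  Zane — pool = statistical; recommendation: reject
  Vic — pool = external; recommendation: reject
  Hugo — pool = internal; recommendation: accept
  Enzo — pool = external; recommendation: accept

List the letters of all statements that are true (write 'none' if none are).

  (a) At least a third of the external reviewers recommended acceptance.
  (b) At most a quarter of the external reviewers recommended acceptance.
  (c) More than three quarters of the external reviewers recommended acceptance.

none

|A| = 17, |A ∩ B| = 5, |A ∖ B| = 12.
(a) |A ∩ B| / |A| ≥ 1/3: fails.
(b) |A ∩ B| / |A| ≤ 1/4: fails.
(c) |A ∩ B| / |A| > 3/4: fails.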